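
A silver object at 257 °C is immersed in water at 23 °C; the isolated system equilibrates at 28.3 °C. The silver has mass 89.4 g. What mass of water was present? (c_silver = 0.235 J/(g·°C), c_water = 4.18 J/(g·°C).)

m ≈ 217 g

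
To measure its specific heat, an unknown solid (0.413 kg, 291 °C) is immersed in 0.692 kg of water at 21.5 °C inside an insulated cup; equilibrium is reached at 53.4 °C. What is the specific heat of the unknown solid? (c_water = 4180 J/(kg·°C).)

c ≈ 940 J/(kg·°C)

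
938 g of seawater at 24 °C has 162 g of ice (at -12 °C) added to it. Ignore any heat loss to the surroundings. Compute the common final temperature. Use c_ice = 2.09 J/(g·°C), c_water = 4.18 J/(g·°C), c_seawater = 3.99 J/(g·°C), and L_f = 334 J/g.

T_f ≈ 7.2 °C

Energy conservation, ΣQ = 0:
ice -12→0 °C: 162×2.09×12 = 4063
  latent heat to melt: 162×334 = 54108
  meltwater 0→T: 162×4.18×T = 677.16 T
  seawater: 3742.6(T − 24)
4419.8 T = 89823 − 58171 = 31652
T ≈ 7.16 °C. Since T > 0 °C, the all-ice-melts assumption holds.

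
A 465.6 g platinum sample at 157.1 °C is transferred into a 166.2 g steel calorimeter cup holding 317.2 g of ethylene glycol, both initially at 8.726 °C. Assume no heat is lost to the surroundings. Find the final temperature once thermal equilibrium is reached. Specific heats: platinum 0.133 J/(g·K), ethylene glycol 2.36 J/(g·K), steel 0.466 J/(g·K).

T_f ≈ 19.1 °C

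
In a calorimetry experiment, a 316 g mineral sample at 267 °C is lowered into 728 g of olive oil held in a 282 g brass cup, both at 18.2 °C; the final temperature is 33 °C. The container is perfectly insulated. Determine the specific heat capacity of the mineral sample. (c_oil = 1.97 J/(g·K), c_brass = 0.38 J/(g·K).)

Heat gained plus heat lost sum to zero:
316×c×(33 − 267) + 728×1.97×(33 − 18.2) + 282×0.38×(33 − 18.2) = 0
-73944 c = -22812
c = -22812/-73944 ≈ 0.3085 J/(g·K)

c ≈ 0.308 J/(g·K)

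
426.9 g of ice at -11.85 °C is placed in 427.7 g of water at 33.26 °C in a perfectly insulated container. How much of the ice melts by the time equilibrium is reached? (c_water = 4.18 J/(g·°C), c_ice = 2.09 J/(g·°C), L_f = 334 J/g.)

m_melted ≈ 146 g

Cooling the water to 0 °C releases 427.7·4.18·33.26 = 59462 J.
Of that, 426.9·2.09·11.85 = 10573 J goes to bring the ice to 0 °C, leaving 48889 J.
Fully melting the ice requires m_ice L_f = 426.9·334 = 142585 J.
Since 48889 < 142585 J, not all the ice melts; equilibrium is at 0 °C.
m_melt = 48889 / L_f = 146.4 g.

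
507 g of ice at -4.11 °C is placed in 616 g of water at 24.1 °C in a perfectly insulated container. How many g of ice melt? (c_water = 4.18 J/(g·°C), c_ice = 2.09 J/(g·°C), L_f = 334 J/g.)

Heat available from the water dropping to 0 °C: 616×4.18×24.1 = 62055 J.
Of that, 507×2.09×4.11 = 4355.1 J goes to bring the ice to 0 °C, leaving 57700 J.
To melt every bit of ice: 507×334 = 169338 J.
Since 57700 < 169338 J, not all the ice melts; equilibrium is at 0 °C.
Mass melted = 57700/334 ≈ 172.8 g.

m_melted ≈ 173 g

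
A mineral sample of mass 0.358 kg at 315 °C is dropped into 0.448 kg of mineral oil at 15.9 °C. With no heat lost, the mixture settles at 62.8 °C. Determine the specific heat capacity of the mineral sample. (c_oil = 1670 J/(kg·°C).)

Heat lost by the mineral sample = heat gained by the oil:
0.358×c×(315 − 62.8) = 0.448×1670×(62.8 − 15.9)
90.29 c = 35089  ⇒  c ≈ 388.6 J/(kg·°C)

c ≈ 389 J/(kg·°C)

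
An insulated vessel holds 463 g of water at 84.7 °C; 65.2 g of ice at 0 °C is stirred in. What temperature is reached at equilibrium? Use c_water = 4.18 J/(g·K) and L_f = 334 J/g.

Conservation of energy gives ΣQ = 0:
latent heat to melt: 65.2·334 = 21777; meltwater 0→T: 65.2·4.18·T = 272.54 T; water: 1935.3(T − 84.7)
2207.9 T = 163923 − 21777 = 142146
T ≈ 64.38 °C (positive, so assuming full melt was valid).

T_f ≈ 64.4 °C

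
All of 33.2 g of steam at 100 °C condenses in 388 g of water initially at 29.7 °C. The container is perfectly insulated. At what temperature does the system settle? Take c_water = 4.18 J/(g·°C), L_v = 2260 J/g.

Energy balance with sensible and latent terms:
latent heat released on condensation: 33.2×2260 = 75032; condensate cools 100→T: 33.2×4.18×(T − 100) = 138.78(T − 100); water warms: 388×4.18×(T − 29.7) = 1621.8(T − 29.7)
1760.6 T = 75032 + 13878 + 48169 = 137078
T ≈ 77.86 °C (< 100 °C, so full condensation is consistent).

T_f ≈ 77.9 °C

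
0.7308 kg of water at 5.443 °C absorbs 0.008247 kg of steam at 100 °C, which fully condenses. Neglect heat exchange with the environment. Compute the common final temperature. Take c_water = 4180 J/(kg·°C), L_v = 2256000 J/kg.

T_f ≈ 12.5 °C

Energy balance with sensible and latent terms:
steam→water at 100 °C releases m L_v = 0.008247×2256000 = 18605; condensate cools 100→T: 0.008247×4180×(T − 100) = 34.47(T − 100); original water: 3054.7(T − 5.443)
3089.2 T = 18605 + 3447.2 + 16627 = 38679
T ≈ 12.52 °C — below 100 °C, confirming all the steam condensed.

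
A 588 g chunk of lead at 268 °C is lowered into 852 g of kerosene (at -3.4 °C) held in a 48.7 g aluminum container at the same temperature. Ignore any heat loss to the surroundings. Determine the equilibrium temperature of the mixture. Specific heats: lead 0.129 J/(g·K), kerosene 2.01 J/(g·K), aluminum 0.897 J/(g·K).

With ΣQ=0 the equilibrium temperature is the m·c-weighted mean:
T_f = (75.85×268 + 1712.5×(-3.4) + 43.68×(-3.4)) / (75.85 + 1712.5 + 43.68)
    = 14357 / 1832.1 ≈ 7.84 °C

T_f ≈ 7.8 °C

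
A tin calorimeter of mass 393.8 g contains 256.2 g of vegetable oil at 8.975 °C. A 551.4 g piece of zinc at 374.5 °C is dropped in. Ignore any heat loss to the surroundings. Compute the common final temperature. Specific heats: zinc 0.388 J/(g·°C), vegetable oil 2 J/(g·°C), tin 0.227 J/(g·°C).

Heat gained plus heat lost sum to zero:
551.4·0.388·(T − 374.5) + 256.2·2·(T − 8.975) + 393.8·0.227·(T − 8.975) = 0
213.94(T − 374.5) + 512.4(T − 8.975) + 89.39(T − 8.975) = 0
(213.94 + 512.4 + 89.39) T = 213.94·374.5 + 512.4·8.975 + 89.39·8.975
T = 85523 / 815.74 = 105 °C

T_f ≈ 104.8 °C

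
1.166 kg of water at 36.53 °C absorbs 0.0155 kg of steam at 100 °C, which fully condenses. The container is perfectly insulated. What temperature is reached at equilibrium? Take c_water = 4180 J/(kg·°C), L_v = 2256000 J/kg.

T_f ≈ 44.4 °C

Taking heat into each body as positive, Σ m c ΔT = 0:
latent heat released on condensation: 0.0155×2256000 = 34968
  condensed water 100 °C→T: 64.79(T − 100)
  water warms: 1.166×4180×(T − 36.53) = 4873.9(T − 36.53)
4938.7 T = 34968 + 6479 + 178043 = 219490
T ≈ 44.44 °C — below 100 °C, confirming all the steam condensed.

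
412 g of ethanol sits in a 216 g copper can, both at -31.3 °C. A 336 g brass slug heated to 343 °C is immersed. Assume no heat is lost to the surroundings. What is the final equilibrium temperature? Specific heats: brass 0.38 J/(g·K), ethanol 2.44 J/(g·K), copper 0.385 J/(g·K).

With ΣQ=0 the equilibrium temperature is the m·c-weighted mean:
T_f = (127.68·343 + 1005.3·(-31.3) + 83.16·(-31.3)) / (127.68 + 1005.3 + 83.16)
    = 9726.1 / 1216.1 ≈ 8.00 °C

T_f ≈ 8.0 °C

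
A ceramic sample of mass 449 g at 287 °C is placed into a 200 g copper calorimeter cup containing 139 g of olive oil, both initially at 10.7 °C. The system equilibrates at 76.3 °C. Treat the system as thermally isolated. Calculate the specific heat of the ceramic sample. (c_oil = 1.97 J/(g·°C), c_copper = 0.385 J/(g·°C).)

c ≈ 0.243 J/(g·°C)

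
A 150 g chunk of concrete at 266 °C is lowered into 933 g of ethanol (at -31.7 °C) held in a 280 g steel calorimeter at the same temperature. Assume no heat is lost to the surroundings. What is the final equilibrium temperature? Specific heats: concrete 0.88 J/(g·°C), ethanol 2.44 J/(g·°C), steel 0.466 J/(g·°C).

Let T be the final temperature. ΣQ_i = 0:
150×0.88×(T − 266) + 933×2.44×(T − (-31.7)) + 280×0.466×(T − (-31.7)) = 0
132(T − 266) + 2276.5(T − (-31.7)) + 130.48(T − (-31.7)) = 0
(132 + 2276.5 + 130.48) T = 132×266 + 2276.5×(-31.7) + 130.48×(-31.7)
T ≈ -16.22 °C

T_f ≈ -16.2 °C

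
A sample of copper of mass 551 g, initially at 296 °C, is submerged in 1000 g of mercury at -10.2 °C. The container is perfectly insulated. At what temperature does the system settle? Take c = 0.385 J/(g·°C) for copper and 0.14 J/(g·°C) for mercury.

T_f ≈ 174.3 °C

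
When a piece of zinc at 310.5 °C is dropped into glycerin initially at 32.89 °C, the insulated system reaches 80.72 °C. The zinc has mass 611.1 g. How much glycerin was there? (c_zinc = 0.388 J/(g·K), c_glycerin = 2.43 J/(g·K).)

m ≈ 469 g

Taking heat into each body as positive, Σ m c ΔT = 0:
611.1·0.388·(80.72 − 310.5) + m·2.43·(80.72 − 32.89) = 0
116.23 m = 54482
m = 54482/116.23 ≈ 468.8 g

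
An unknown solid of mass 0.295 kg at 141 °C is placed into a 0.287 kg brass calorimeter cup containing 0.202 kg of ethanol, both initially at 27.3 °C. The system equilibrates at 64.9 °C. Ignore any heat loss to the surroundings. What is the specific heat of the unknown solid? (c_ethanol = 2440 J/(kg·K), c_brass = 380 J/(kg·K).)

c ≈ 1010 J/(kg·K)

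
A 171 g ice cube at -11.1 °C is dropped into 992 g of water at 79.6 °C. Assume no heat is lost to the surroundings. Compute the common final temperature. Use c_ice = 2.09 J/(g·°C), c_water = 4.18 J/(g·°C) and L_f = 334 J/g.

T_f ≈ 55.3 °C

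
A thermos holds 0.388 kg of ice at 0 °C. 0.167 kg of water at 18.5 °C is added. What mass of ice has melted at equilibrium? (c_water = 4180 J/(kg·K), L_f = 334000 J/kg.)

Cooling the water to 0 °C releases 0.167·4180·18.5 = 12914 J.
Melting all 0.388 kg of ice would need 0.388·334000 = 129592 J.
Since 12914 < 129592 J, not all the ice melts; equilibrium is at 0 °C.
m_melt = 12914 / L_f = 0.03867 kg.

m_melted ≈ 0.0387 kg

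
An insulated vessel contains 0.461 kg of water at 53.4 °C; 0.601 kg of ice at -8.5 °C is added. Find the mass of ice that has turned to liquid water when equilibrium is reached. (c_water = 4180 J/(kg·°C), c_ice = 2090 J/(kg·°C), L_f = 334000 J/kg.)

Heat available from the water dropping to 0 °C: 0.461·4180·53.4 = 102901 J.
Warming the ice to 0 °C takes 0.601·2090·8.5 = 10677 J, leaving 92224 J for melting.
Fully melting the ice requires m_ice L_f = 0.601·334000 = 200734 J.
That's not enough to melt it all — equilibrium is at 0 °C with ice remaining.
m_melt = 92224 / L_f = 0.2761 kg.

m_melted ≈ 0.276 kg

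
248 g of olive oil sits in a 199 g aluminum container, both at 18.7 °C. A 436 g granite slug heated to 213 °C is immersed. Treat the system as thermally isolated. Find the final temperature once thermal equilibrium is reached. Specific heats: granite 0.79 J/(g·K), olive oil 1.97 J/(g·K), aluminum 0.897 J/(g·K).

T_f ≈ 84.9 °C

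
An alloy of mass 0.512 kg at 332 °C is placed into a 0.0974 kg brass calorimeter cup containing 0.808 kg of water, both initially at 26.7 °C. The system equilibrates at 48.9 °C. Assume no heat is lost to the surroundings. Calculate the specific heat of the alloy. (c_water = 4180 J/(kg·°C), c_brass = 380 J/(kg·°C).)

c ≈ 523 J/(kg·°C)

Net heat exchanged in the isolated system is zero:
0.512·c·(48.9 − 332) + 0.808·4180·(48.9 − 26.7) + 0.0974·380·(48.9 − 26.7) = 0
-144.95 c = -75801
c = -75801/-144.95 ≈ 523 J/(kg·°C)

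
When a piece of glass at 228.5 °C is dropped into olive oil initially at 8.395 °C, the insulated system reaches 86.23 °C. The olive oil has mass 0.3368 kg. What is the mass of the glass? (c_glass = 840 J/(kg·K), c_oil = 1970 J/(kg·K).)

m ≈ 0.432 kg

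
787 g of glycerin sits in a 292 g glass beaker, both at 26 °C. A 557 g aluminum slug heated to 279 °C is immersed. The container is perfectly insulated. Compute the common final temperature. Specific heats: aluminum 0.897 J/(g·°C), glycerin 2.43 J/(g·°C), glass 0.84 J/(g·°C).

T_f ≈ 73.6 °C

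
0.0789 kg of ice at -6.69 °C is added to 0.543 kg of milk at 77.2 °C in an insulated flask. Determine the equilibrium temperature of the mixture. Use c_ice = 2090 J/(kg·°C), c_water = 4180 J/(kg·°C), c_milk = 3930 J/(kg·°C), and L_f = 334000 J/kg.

Conservation of energy gives ΣQ = 0:
ice -6.69→0 °C: 0.0789·2090·6.69 = 1103.2
  melt ice: 0.0789·334000 = 26353
  warm the meltwater: 329.8 T
  milk: 2134(T − 77.2)
2463.8 T = 164744 − 27456 = 137288
T ≈ 55.72 °C. Since T > 0 °C, the all-ice-melts assumption holds.

T_f ≈ 55.7 °C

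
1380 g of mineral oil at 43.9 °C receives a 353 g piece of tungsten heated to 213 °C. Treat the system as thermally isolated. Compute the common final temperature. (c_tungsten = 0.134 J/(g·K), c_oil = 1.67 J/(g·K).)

T_f ≈ 47.3 °C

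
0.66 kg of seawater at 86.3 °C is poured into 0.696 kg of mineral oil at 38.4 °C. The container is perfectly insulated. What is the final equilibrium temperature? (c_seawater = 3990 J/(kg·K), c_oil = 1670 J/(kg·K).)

T_f is the heat-capacity-weighted average of the initial temperatures:
T_f = (2633.4*86.3 + 1162.3*38.4) / (2633.4 + 1162.3)
    = 271896 / 3795.7 ≈ 71.63 °C

T_f ≈ 71.6 °C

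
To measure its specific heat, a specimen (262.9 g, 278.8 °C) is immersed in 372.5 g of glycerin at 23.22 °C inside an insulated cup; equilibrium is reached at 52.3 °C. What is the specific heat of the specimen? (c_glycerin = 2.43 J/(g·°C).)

c ≈ 0.442 J/(g·°C)

Heat lost by the specimen = heat gained by the glycerin:
262.9×c×(278.8 − 52.3) = 372.5×2.43×(52.3 − 23.22)
59547 c = 26322  ⇒  c ≈ 0.442 J/(g·°C)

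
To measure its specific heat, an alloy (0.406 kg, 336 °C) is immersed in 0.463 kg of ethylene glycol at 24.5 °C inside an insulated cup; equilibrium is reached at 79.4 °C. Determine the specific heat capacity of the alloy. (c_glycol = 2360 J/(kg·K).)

Heat lost by the alloy = heat gained by the glycol:
0.406·c·(336 − 79.4) = 0.463·2360·(79.4 − 24.5)
104.18 c = 59988  ⇒  c ≈ 575.8 J/(kg·K)

c ≈ 576 J/(kg·K)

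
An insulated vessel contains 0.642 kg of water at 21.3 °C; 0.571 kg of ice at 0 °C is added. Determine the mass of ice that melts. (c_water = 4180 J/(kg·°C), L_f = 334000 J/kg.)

m_melted ≈ 0.171 kg

Cooling the water to 0 °C releases 0.642×4180×21.3 = 57160 J.
Fully melting the ice requires m_ice L_f = 0.571×334000 = 190714 J.
57160 J < 190714 J, so only part of the ice melts and the system sits at 0 °C.
m_melt = 57160 / L_f = 0.1711 kg.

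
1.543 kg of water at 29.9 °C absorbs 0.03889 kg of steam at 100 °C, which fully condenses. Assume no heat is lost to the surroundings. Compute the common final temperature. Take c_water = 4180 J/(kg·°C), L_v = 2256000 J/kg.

Heat gained plus heat lost sum to zero:
latent heat released on condensation: 0.03889·2256000 = 87736
  condensed water 100 °C→T: 162.56(T − 100)
  water warms: 1.543·4180·(T − 29.9) = 6449.7(T − 29.9)
6612.3 T = 87736 + 16256 + 192847 = 296839
T ≈ 44.89 °C (< 100 °C, so full condensation is consistent).

T_f ≈ 44.9 °C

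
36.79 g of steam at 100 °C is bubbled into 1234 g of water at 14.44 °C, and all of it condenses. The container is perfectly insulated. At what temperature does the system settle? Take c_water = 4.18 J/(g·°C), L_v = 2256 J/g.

T_f ≈ 32.5 °C

Sum of m c ΔT and latent-heat terms is zero:
steam→water at 100 °C releases m L_v = 36.79×2256 = 82998
  condensed water 100 °C→T: 153.78(T − 100)
  water warms: 1234×4.18×(T − 14.44) = 5158.1(T − 14.44)
5311.9 T = 82998 + 15378 + 74483 = 172860
T ≈ 32.54 °C (< 100 °C, so full condensation is consistent).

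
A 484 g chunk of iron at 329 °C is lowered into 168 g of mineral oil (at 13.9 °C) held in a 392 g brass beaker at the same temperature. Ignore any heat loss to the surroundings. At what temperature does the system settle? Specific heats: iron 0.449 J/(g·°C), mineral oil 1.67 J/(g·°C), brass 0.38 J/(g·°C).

T_f ≈ 119.8 °C

Setting the total heat transfer to zero:
484×0.449×(T − 329) + 168×1.67×(T − 13.9) + 392×0.38×(T − 13.9) = 0
217.32(T − 329) + 280.56(T − 13.9) + 148.96(T − 13.9) = 0
(217.32 + 280.56 + 148.96) T = 217.32×329 + 280.56×13.9 + 148.96×13.9
T = 77467/646.84 ≈ 119.76 °C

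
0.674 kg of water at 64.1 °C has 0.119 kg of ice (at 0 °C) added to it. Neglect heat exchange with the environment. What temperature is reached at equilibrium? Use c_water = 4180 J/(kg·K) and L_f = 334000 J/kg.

T_f ≈ 42.5 °C

Conservation of energy gives ΣQ = 0:
fusion: m_ice L_f = 0.119·334000 = 39746
  meltwater 0→T: 0.119·4180·T = 497.42 T
  water cools: 0.674·4180·(T − 64.1) = 2817.3(T − 64.1)
3314.7 T = 180590 − 39746 = 140844
T ≈ 42.49 °C (positive, so assuming full melt was valid).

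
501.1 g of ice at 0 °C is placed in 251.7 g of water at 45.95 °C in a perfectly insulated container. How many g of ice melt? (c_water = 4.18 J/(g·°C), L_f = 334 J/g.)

Cooling the water to 0 °C releases 251.7·4.18·45.95 = 48344 J.
Fully melting the ice requires m_ice L_f = 501.1·334 = 167367 J.
48344 J < 167367 J, so only part of the ice melts and the system sits at 0 °C.
m_melted·334 = 48344  ⇒  m_melted ≈ 144.7 g.

m_melted ≈ 145 g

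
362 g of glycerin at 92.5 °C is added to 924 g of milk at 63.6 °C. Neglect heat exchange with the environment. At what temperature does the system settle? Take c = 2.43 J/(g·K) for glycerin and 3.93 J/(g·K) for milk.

Heat lost by the glycerin equals heat gained by the milk:
362*2.43*(92.5 − T) = 924*3.93*(T − 63.6)
879.66(92.5 − T) = 3631.3(T − 63.6)
4511 T = 312321  ⇒  T ≈ 69.24 °C

T_f ≈ 69.2 °C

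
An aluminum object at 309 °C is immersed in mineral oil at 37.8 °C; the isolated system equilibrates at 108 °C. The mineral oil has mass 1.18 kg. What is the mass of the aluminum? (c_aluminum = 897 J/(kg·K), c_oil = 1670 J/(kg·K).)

m ≈ 0.767 kg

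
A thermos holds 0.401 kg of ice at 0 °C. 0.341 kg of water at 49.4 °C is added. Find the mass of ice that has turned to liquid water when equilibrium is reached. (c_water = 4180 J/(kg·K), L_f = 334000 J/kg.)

m_melted ≈ 0.211 kg

Cooling the water to 0 °C releases 0.341×4180×49.4 = 70414 J.
Fully melting the ice requires m_ice L_f = 0.401×334000 = 133934 J.
Since 70414 < 133934 J, not all the ice melts; equilibrium is at 0 °C.
m_melted×334000 = 70414  ⇒  m_melted ≈ 0.2108 kg.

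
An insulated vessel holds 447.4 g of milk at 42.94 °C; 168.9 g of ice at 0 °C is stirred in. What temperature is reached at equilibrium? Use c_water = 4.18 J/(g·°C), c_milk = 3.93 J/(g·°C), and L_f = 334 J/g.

Let T be the final temperature. ΣQ_i = 0:
latent heat to melt: 168.9·334 = 56413; meltwater 0→T: 168.9·4.18·T = 706 T; milk: 1758.3(T − 42.94)
2464.3 T = 75501 − 56413 = 19088
T ≈ 7.75 °C — above 0 °C, consistent with complete melting.

T_f ≈ 7.7 °C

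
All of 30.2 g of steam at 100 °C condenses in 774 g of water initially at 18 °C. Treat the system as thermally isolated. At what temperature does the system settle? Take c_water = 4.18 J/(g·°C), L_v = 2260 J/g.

T_f ≈ 41.4 °C

Let T be the final temperature. ΣQ_i = 0:
latent heat released on condensation: 30.2×2260 = 68252
  condensate cools 100→T: 30.2×4.18×(T − 100) = 126.24(T − 100)
  original water: 3235.3(T − 18)
3361.6 T = 68252 + 12624 + 58236 = 139111
T ≈ 41.38 °C — below 100 °C, confirming all the steam condensed.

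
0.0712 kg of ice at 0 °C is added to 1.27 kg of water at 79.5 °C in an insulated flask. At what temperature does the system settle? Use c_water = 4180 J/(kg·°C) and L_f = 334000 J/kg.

T_f ≈ 71.0 °C

Setting the total heat transfer to zero:
melt ice: 0.0712×334000 = 23781; warm the meltwater: 297.62 T; water cools: 1.27×4180×(T − 79.5) = 5308.6(T − 79.5)
5606.2 T = 422034 − 23781 = 398253
T ≈ 71.04 °C (positive, so assuming full melt was valid).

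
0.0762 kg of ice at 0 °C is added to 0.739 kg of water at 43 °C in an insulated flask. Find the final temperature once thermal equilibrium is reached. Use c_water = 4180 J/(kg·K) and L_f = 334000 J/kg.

Energy balance with sensible and latent terms:
latent heat to melt: 0.0762·334000 = 25451
  warm the meltwater: 318.52 T
  water cools: 0.739·4180·(T − 43) = 3089(T − 43)
3407.5 T = 132828 − 25451 = 107377
T ≈ 31.51 °C. Since T > 0 °C, the all-ice-melts assumption holds.

T_f ≈ 31.5 °C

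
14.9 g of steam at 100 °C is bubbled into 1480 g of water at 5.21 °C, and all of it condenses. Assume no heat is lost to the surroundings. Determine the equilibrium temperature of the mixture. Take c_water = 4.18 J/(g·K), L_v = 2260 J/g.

T_f ≈ 11.5 °C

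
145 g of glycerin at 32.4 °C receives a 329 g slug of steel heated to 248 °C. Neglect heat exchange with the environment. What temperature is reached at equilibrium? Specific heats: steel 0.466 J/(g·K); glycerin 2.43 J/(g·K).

T_f ≈ 97.8 °C

Setting the total heat transfer to zero:
329×0.466×(T − 248) + 145×2.43×(T − 32.4) = 0
153.31(T − 248) + 352.35(T − 32.4) = 0
(153.31 + 352.35) T = 153.31×248 + 352.35×32.4
T ≈ 97.77 °C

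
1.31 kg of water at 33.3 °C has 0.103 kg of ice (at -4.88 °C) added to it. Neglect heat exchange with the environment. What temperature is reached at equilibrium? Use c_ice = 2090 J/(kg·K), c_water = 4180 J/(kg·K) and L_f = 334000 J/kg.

Conservation of energy gives ΣQ = 0:
warm ice to 0 °C: 0.103×2090×(0 − (-4.88)) = 1050.5
  latent heat to melt: 0.103×334000 = 34402
  meltwater 0→T: 0.103×4180×T = 430.54 T
  water cools: 1.31×4180×(T − 33.3) = 5475.8(T − 33.3)
5906.3 T = 182344 − 35453 = 146892
T ≈ 24.87 °C. Since T > 0 °C, the all-ice-melts assumption holds.

T_f ≈ 24.9 °C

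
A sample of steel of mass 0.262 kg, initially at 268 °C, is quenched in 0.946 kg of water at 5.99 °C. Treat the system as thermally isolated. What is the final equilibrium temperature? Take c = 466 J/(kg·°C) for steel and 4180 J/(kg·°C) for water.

T_f ≈ 13.8 °C

Energy conservation, ΣQ = 0:
0.262·466·(T − 268) + 0.946·4180·(T − 5.99) = 0
122.09(T − 268) + 3954.3(T − 5.99) = 0
(122.09 + 3954.3) T = 122.09·268 + 3954.3·5.99
T ≈ 13.84 °C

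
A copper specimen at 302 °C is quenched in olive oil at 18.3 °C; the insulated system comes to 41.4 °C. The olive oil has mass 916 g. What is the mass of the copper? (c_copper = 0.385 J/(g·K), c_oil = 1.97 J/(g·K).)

Heat lost by the copper = heat gained by the oil:
m×0.385×(302 − 41.4) = 916×1.97×(41.4 − 18.3)
100.33 m = 41684  ⇒  m ≈ 415.5 g

m ≈ 415 g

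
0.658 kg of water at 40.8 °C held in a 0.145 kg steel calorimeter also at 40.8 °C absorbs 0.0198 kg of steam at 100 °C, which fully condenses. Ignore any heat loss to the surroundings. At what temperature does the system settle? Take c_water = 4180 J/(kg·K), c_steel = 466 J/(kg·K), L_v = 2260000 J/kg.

Setting the total heat transfer to zero:
steam→water at 100 °C releases m L_v = 0.0198×2260000 = 44748
  condensed water 100 °C→T: 82.76(T − 100)
  original water: 2750.4(T − 40.8)
  cup: 67.57(T − 40.8)
2900.8 T = 44748 + 8276.4 + 114975 = 167999
T ≈ 57.92 °C, under the boiling point, so the assumption holds.

T_f ≈ 57.9 °C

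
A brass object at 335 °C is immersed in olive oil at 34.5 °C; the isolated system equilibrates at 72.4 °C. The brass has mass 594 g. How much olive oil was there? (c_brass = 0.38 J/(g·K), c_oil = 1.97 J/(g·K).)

m ≈ 794 g

|Q_brass| = |Q_oil|:
594×0.38×(335 − 72.4) = m×1.97×(72.4 − 34.5)
74.66 m = 59274  ⇒  m ≈ 793.9 g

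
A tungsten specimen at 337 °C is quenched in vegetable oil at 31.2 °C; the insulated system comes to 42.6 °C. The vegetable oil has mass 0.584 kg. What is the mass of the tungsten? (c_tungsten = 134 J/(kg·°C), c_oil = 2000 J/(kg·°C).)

m ≈ 0.338 kg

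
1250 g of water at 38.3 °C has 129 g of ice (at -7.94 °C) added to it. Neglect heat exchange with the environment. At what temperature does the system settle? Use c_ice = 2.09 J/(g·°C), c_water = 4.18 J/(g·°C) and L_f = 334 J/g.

T_f ≈ 26.9 °C

Net heat exchanged in the isolated system is zero:
warm ice to 0 °C: 129×2.09×(0 − (-7.94)) = 2140.7
  latent heat to melt: 129×334 = 43086
  warm the meltwater: 539.22 T
  water cools: 1250×4.18×(T − 38.3) = 5225(T − 38.3)
5764.2 T = 200117 − 45227 = 154891
T ≈ 26.87 °C. Since T > 0 °C, the all-ice-melts assumption holds.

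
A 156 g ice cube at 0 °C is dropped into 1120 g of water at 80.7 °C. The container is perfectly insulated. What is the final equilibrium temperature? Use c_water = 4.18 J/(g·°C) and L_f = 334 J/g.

Let T be the final temperature. ΣQ_i = 0:
latent heat to melt: 156×334 = 52104; warm the meltwater: 652.08 T; water cools: 1120×4.18×(T − 80.7) = 4681.6(T − 80.7)
5333.7 T = 377805 − 52104 = 325701
T ≈ 61.06 °C (positive, so assuming full melt was valid).

T_f ≈ 61.1 °C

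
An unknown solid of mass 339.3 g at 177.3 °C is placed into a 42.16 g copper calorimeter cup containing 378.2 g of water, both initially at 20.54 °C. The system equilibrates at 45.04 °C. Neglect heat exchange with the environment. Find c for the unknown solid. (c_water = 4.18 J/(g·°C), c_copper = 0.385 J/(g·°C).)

c ≈ 0.872 J/(g·°C)

Conservation of energy gives ΣQ = 0:
339.3·c·(45.04 − 177.3) + 378.2·4.18·(45.04 − 20.54) + 42.16·0.385·(45.04 − 20.54) = 0
-44876 c = -39129
c = -39129/-44876 ≈ 0.8719 J/(g·°C)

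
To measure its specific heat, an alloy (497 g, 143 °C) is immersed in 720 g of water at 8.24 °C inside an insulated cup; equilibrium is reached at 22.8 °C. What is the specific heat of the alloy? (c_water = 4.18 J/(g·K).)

Heat lost by the alloy = heat gained by the water:
497×c×(143 − 22.8) = 720×4.18×(22.8 − 8.24)
59739 c = 43820  ⇒  c ≈ 0.7335 J/(g·K)

c ≈ 0.734 J/(g·K)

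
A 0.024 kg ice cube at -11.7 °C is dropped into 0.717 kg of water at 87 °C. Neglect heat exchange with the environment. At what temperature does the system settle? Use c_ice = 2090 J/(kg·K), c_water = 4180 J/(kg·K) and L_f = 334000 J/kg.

T_f ≈ 81.4 °C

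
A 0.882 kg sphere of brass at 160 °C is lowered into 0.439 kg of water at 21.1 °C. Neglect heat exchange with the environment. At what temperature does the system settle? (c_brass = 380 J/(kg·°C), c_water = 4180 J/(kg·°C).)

T_f ≈ 42.6 °C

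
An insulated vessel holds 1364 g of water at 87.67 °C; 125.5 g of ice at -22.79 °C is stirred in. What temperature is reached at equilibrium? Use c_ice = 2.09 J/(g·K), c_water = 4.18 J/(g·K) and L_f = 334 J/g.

Setting the total heat transfer to zero:
warm ice to 0 °C: 125.5×2.09×(0 − (-22.79)) = 5977.7
  melt ice: 125.5×334 = 41917
  warm the meltwater: 524.59 T
  water: 5701.5(T − 87.67)
6226.1 T = 499852 − 47895 = 451958
T ≈ 72.59 °C (positive, so assuming full melt was valid).

T_f ≈ 72.6 °C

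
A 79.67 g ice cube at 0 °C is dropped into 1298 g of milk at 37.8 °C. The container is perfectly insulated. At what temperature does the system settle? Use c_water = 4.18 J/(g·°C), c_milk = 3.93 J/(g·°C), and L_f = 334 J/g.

T_f ≈ 30.6 °C

Heat gained plus heat lost sum to zero:
latent heat to melt: 79.67×334 = 26610; warm the meltwater: 333.02 T; milk: 5101.1(T − 37.8)
5434.2 T = 192823 − 26610 = 166213
T ≈ 30.59 °C. Since T > 0 °C, the all-ice-melts assumption holds.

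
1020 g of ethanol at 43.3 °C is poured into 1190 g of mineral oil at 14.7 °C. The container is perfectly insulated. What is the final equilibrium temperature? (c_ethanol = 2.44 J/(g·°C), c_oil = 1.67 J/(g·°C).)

Heat gained plus heat lost sum to zero:
1020×2.44×(T − 43.3) + 1190×1.67×(T − 14.7) = 0
4476.1 T = 136978
T = 136978/4476.1 ≈ 30.60 °C

T_f ≈ 30.6 °C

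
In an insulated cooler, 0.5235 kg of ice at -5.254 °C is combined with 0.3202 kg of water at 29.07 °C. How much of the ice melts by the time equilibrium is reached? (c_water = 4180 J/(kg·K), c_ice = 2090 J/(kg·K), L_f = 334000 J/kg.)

m_melted ≈ 0.0993 kg

Heat available from the water dropping to 0 °C: 0.3202×4180×29.07 = 38908 J.
Warming the ice to 0 °C takes 0.5235×2090×5.254 = 5748.5 J, leaving 33160 J for melting.
To melt every bit of ice: 0.5235×334000 = 174849 J.
Since 33160 < 174849 J, not all the ice melts; equilibrium is at 0 °C.
m_melted×334000 = 33160  ⇒  m_melted ≈ 0.09928 kg.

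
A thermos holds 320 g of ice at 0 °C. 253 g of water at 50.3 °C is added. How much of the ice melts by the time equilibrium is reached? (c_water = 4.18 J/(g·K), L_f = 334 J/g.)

m_melted ≈ 159 g

Water can give up m c ΔT = 253×4.18×50.3 = 53194 J before reaching 0 °C.
Fully melting the ice requires m_ice L_f = 320×334 = 106880 J.
Since 53194 < 106880 J, not all the ice melts; equilibrium is at 0 °C.
Mass melted = 53194/334 ≈ 159.3 g.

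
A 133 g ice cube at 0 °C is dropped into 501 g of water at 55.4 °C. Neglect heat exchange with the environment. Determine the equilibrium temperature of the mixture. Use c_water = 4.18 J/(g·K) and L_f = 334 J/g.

T_f ≈ 27.0 °C

Energy balance with sensible and latent terms:
latent heat to melt: 133·334 = 44422; meltwater 0→T: 133·4.18·T = 555.94 T; water cools: 501·4.18·(T − 55.4) = 2094.2(T − 55.4)
2650.1 T = 116018 − 44422 = 71596
T ≈ 27.02 °C. Since T > 0 °C, the all-ice-melts assumption holds.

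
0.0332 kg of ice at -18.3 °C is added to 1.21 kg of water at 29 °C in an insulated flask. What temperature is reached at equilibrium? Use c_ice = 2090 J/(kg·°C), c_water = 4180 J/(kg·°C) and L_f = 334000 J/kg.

T_f ≈ 25.8 °C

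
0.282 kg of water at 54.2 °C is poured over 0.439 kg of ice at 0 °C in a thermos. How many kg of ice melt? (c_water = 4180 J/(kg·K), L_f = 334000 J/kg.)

m_melted ≈ 0.191 kg

Water can give up m c ΔT = 0.282·4180·54.2 = 63889 J before reaching 0 °C.
To melt every bit of ice: 0.439·334000 = 146626 J.
That's not enough to melt it all — equilibrium is at 0 °C with ice remaining.
m_melted·334000 = 63889  ⇒  m_melted ≈ 0.1913 kg.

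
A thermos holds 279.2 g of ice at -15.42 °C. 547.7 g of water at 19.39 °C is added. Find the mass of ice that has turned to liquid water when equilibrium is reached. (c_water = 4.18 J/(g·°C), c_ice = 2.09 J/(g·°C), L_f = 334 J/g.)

m_melted ≈ 106 g

Heat available from the water dropping to 0 °C: 547.7·4.18·19.39 = 44391 J.
Of that, 279.2·2.09·15.42 = 8998 J goes to bring the ice to 0 °C, leaving 35393 J.
Fully melting the ice requires m_ice L_f = 279.2·334 = 93253 J.
Since 35393 < 93253 J, not all the ice melts; equilibrium is at 0 °C.
Mass melted = 35393/334 ≈ 106 g.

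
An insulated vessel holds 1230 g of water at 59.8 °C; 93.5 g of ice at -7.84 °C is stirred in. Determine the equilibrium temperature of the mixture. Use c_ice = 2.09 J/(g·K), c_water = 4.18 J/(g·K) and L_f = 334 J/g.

T_f ≈ 49.7 °C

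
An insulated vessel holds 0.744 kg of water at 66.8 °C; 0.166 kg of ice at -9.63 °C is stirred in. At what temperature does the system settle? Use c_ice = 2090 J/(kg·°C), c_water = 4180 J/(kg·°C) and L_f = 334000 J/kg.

T_f ≈ 39.2 °C

Energy balance with sensible and latent terms:
warm ice to 0 °C: 0.166·2090·(0 − (-9.63)) = 3341
  fusion: m_ice L_f = 0.166·334000 = 55444
  warm the meltwater: 693.88 T
  water: 3109.9(T − 66.8)
3803.8 T = 207743 − 58785 = 148958
T ≈ 39.16 °C — above 0 °C, consistent with complete melting.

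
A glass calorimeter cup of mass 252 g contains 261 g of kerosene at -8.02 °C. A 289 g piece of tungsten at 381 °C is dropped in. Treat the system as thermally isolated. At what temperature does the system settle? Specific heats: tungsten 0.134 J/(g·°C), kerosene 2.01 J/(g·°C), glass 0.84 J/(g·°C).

Let T be the final temperature. ΣQ_i = 0:
289·0.134·(T − 381) + 261·2.01·(T − (-8.02)) + 252·0.84·(T − (-8.02)) = 0
38.73(T − 381) + 524.61(T − (-8.02)) + 211.68(T − (-8.02)) = 0
(38.73 + 524.61 + 211.68) T = 38.73·381 + 524.61·(-8.02) + 211.68·(-8.02)
T = 8849.6 / 775.02 = 11.4 °C

T_f ≈ 11.4 °C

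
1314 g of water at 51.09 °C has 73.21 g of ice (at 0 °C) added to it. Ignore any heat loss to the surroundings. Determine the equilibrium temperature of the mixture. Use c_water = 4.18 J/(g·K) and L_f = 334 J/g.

Setting the total heat transfer to zero:
latent heat to melt: 73.21×334 = 24452
  meltwater 0→T: 73.21×4.18×T = 306.02 T
  water: 5492.5(T − 51.09)
5798.5 T = 280613 − 24452 = 256161
T ≈ 44.18 °C (positive, so assuming full melt was valid).

T_f ≈ 44.2 °C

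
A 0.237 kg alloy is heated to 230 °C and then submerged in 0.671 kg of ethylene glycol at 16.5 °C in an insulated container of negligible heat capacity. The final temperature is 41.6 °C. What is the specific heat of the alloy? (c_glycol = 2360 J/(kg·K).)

m_s c (T_s − T_f) = m_glycol c_glycol (T_f − T_0):
0.237·c·(230 − 41.6) = 0.671·2360·(41.6 − 16.5)
44.65 c = 39747  ⇒  c ≈ 890.2 J/(kg·K)

c ≈ 890 J/(kg·K)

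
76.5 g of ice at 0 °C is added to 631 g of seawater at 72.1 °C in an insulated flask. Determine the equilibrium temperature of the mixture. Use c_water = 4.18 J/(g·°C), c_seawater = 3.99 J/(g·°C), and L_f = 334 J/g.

Conservation of energy gives ΣQ = 0:
latent heat to melt: 76.5·334 = 25551; meltwater 0→T: 76.5·4.18·T = 319.77 T; seawater cools: 631·3.99·(T − 72.1) = 2517.7(T − 72.1)
2837.5 T = 181525 − 25551 = 155974
T ≈ 54.97 °C. Since T > 0 °C, the all-ice-melts assumption holds.

T_f ≈ 55.0 °C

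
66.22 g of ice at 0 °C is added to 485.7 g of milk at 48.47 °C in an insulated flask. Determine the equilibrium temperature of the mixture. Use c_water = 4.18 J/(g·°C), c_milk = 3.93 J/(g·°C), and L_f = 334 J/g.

T_f ≈ 32.2 °C

Setting the total heat transfer to zero:
melt ice: 66.22×334 = 22117; warm the meltwater: 276.8 T; milk: 1908.8(T − 48.47)
2185.6 T = 92520 − 22117 = 70402
T ≈ 32.21 °C (positive, so assuming full melt was valid).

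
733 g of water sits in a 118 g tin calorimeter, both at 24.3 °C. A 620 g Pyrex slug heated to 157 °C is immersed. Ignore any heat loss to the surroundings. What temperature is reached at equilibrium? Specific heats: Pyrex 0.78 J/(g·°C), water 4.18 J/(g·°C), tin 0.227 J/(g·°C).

Energy conservation, ΣQ = 0:
620×0.78×(T − 157) + 733×4.18×(T − 24.3) + 118×0.227×(T − 24.3) = 0
3574.3 T = 151030
T = 151030/3574.3 ≈ 42.25 °C

T_f ≈ 42.3 °C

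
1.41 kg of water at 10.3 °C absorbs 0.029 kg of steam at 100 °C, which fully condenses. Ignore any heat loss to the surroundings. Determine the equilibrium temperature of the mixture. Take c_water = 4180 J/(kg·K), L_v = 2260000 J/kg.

Energy conservation, ΣQ = 0:
latent heat released on condensation: 0.029×2260000 = 65540; condensate cools 100→T: 0.029×4180×(T − 100) = 121.22(T − 100); original water: 5893.8(T − 10.3)
6015 T = 65540 + 12122 + 60706 = 138368
T ≈ 23.00 °C, under the boiling point, so the assumption holds.

T_f ≈ 23.0 °C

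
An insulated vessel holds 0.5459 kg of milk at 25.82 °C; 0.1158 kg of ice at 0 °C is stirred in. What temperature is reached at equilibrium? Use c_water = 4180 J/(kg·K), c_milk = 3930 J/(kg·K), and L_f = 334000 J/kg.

T_f ≈ 6.4 °C

Let T be the final temperature. ΣQ_i = 0:
fusion: m_ice L_f = 0.1158×334000 = 38677
  warm the meltwater: 484.04 T
  milk cools: 0.5459×3930×(T − 25.82) = 2145.4(T − 25.82)
2629.4 T = 55394 − 38677 = 16717
T ≈ 6.36 °C (positive, so assuming full melt was valid).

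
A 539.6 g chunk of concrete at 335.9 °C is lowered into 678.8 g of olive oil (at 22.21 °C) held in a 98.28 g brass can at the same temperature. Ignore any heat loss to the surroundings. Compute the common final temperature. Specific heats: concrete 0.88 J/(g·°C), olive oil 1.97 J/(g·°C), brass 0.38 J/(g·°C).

T_f ≈ 102.8 °C

Setting the total heat transfer to zero:
539.6*0.88*(T − 335.9) + 678.8*1.97*(T − 22.21) + 98.28*0.38*(T − 22.21) = 0
(474.85 + 1337.2 + 37.35) T = 474.85*335.9 + 1337.2*22.21 + 37.35*22.21
T = 190031/1849.4 ≈ 102.75 °C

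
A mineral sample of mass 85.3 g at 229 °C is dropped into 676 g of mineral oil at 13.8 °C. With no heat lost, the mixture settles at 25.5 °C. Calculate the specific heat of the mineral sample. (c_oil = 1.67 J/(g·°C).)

c ≈ 0.761 J/(g·°C)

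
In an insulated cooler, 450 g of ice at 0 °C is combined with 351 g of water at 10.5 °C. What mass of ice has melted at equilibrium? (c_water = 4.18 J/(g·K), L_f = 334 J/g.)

Water can give up m c ΔT = 351·4.18·10.5 = 15405 J before reaching 0 °C.
To melt every bit of ice: 450·334 = 150300 J.
15405 J < 150300 J, so only part of the ice melts and the system sits at 0 °C.
Mass melted = 15405/334 ≈ 46.12 g.

m_melted ≈ 46.1 g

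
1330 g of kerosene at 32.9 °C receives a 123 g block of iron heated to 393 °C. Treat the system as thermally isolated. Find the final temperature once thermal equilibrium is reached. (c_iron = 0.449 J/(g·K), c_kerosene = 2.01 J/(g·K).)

Set heat shed by the hot body equal to heat absorbed by the cold body:
123×0.449×(393 − T) = 1330×2.01×(T − 32.9)
55.23(393 − T) = 2673.3(T − 32.9)
2728.5 T = 109656  ⇒  T ≈ 40.19 °C

T_f ≈ 40.2 °C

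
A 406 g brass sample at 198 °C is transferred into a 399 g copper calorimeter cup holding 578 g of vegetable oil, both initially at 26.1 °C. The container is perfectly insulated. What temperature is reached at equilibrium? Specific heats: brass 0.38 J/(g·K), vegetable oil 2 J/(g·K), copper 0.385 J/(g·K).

Setting the total heat transfer to zero:
406·0.38·(T − 198) + 578·2·(T − 26.1) + 399·0.385·(T − 26.1) = 0
154.28(T − 198) + 1156(T − 26.1) + 153.62(T − 26.1) = 0
(154.28 + 1156 + 153.62) T = 154.28·198 + 1156·26.1 + 153.62·26.1
T = 64728/1463.9 ≈ 44.22 °C

T_f ≈ 44.2 °C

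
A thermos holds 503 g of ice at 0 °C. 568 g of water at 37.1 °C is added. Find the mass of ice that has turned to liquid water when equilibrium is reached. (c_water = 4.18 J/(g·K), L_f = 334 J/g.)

m_melted ≈ 264 g

Cooling the water to 0 °C releases 568×4.18×37.1 = 88084 J.
To melt every bit of ice: 503×334 = 168002 J.
That's not enough to melt it all — equilibrium is at 0 °C with ice remaining.
m_melted×334 = 88084  ⇒  m_melted ≈ 263.7 g.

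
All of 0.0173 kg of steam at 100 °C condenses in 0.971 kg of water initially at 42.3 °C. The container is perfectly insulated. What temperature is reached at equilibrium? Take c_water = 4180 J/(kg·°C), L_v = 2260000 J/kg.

Energy balance with sensible and latent terms:
latent heat released on condensation: 0.0173·2260000 = 39098; condensate cools 100→T: 0.0173·4180·(T − 100) = 72.31(T − 100); water warms: 0.971·4180·(T − 42.3) = 4058.8(T − 42.3)
4131.1 T = 39098 + 7231.4 + 171686 = 218016
T ≈ 52.77 °C, under the boiling point, so the assumption holds.

T_f ≈ 52.8 °C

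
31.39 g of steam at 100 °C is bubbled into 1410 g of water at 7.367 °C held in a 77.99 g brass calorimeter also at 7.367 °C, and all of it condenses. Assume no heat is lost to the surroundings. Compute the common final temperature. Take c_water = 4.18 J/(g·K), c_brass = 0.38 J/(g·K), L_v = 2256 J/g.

Heat gained plus heat lost sum to zero:
condense steam: −31.39·2256 = −70816; condensed water 100 °C→T: 131.21(T − 100); water warms: 1410·4.18·(T − 7.367) = 5893.8(T − 7.367); brass cup: 77.99·0.38·(T − 7.367) = 29.64(T − 7.367)
6054.6 T = 70816 + 13121 + 43638 = 127575
T ≈ 21.07 °C (< 100 °C, so full condensation is consistent).

T_f ≈ 21.1 °C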